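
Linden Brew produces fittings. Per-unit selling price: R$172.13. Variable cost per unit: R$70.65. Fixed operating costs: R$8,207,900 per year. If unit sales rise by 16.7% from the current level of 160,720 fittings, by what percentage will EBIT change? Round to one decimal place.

+33.6%

Total contribution margin = 160,720 × R$101.48 = R$16,309,865.60.
Subtracting fixed costs: EBIT = R$16,309,865.60 − R$8,207,900 = R$8,101,965.60.
DOL = contribution ÷ EBIT = R$16,309,865.60 ÷ R$8,101,965.60 = 2.0131.
%ΔEBIT = DOL × %ΔSales = 2.0131 × +16.7% = +33.6%.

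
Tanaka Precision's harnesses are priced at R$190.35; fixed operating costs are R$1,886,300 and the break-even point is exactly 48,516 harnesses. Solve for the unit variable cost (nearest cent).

R$151.47

Contribution per unit must be FC / Q = R$1,886,300 / 48,516 = R$38.8800.
Variable cost per unit = R$190.35 − R$38.8800 = R$151.47.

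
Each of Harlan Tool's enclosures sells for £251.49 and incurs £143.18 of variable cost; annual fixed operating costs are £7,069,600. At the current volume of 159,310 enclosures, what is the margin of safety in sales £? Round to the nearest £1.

£23,649,641

Contribution margin per unit = £251.49 − £143.18 = £108.31. Break-even units = £7,069,600 ÷ £108.31 = 65,271.90; break-even revenue = 65,271.90 × £251.49 = £16,415,231.32.
Current sales = 159,310 × £251.49 = £40,064,871.90.
Margin of safety = £40,064,871.90 − £16,415,231.32 = £23,649,641.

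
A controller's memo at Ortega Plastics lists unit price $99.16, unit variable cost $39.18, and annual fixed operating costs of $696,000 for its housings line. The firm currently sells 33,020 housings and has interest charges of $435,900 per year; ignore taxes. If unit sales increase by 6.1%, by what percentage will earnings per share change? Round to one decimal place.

Total contribution margin = 33,020 × $59.98 = $1,980,539.60.
Subtracting fixed costs: EBIT = $1,980,539.60 − $696,000 = $1,284,539.60.
After interest of $435,900.00, pre-tax earnings = $848,639.60.
DCL = total CM / (EBIT − I) = $1,980,539.60 / $848,639.60 = 2.3338.
EPS therefore changes by 2.3338 × (+6.1%) = +14.2%.

+14.2%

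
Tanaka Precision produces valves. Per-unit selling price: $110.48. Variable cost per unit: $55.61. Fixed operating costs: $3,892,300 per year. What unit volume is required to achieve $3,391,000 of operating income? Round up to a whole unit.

Unit CM = price − variable cost = $110.48 − $55.61 = $54.87.
Required volume = (fixed costs + target profit) ÷ CM = ($3,892,300 + $3,391,000) ÷ $54.87 = 132,737.38, so 132,738 valves.

132,738 valves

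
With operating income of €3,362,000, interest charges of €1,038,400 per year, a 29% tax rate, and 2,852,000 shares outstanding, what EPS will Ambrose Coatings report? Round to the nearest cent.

€0.58

Interest = €1,038,400.00, so EBT = €3,362,000 − €1,038,400.00 = €2,323,600.00.
Net income = €2,323,600.00 × (1 − 0.29) = €1,649,756.00.
Per share: €1,649,756.00 / 2,852,000 shares = €0.58.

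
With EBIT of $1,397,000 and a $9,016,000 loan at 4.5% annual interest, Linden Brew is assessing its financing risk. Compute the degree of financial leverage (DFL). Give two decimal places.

1.41

Interest = $405,720.00.
DFL = EBIT ÷ (EBIT − I) = $1,397,000 ÷ ($1,397,000 − $405,720.00) = $1,397,000 ÷ $991,280.00 = 1.4093.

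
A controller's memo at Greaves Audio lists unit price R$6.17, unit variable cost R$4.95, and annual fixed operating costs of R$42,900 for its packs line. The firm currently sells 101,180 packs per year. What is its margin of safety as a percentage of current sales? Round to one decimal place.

65.2%

Unit CM = price − variable cost = R$6.17 − R$4.95 = R$1.22. Break-even units = R$42,900 ÷ R$1.22 = 35,163.93; break-even revenue = 35,163.93 × R$6.17 = R$216,961.48.
Actual sales revenue = 101,180 × R$6.17 = R$624,280.60.
Margin of safety = (R$624,280.60 − R$216,961.48) ÷ R$624,280.60 = 65.2%.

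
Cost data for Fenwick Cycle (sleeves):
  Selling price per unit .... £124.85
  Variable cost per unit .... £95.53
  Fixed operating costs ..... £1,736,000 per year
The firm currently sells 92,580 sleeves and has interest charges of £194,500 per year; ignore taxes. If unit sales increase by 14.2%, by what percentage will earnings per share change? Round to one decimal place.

Total contribution margin = 92,580 × £29.32 = £2,714,445.60.
Operating income = contribution − fixed costs = £2,714,445.60 − £1,736,000 = £978,445.60.
Interest = £194,500.00, so EBIT − I = £783,945.60.
Degree of combined leverage = contribution ÷ (EBIT − I) = £2,714,445.60 ÷ £783,945.60 = 3.4625.
%ΔEPS = DCL × %ΔSales = 3.4625 × +14.2% = +49.2%.

+49.2%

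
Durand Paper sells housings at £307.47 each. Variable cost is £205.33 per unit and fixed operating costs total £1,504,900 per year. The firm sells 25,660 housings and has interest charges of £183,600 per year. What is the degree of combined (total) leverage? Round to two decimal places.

2.81

Total contribution margin = 25,660 × £102.14 = £2,620,912.40.
Operating income = contribution − fixed costs = £2,620,912.40 − £1,504,900 = £1,116,012.40. Interest = £183,600.00, so EBIT − I = £932,412.40.
Degree of total leverage = total CM / (EBIT − interest) = £2,620,912.40 / £932,412.40 = 2.8109.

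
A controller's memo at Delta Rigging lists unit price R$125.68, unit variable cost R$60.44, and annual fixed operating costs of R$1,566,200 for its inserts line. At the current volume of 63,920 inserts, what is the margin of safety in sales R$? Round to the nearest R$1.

R$5,016,298

Unit CM = price − variable cost = R$125.68 − R$60.44 = R$65.24. Break-even units = R$1,566,200 ÷ R$65.24 = 24,006.74; break-even revenue = 24,006.74 × R$125.68 = R$3,017,167.63.
Current sales = 63,920 × R$125.68 = R$8,033,465.60.
Margin of safety = R$8,033,465.60 − R$3,017,167.63 = R$5,016,298.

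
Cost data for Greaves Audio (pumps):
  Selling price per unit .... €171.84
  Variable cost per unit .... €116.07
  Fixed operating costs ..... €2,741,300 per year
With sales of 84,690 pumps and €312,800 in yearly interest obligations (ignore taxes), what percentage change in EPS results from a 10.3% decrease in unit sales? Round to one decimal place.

-29.1%

At 84,690 units, contribution = 84,690 × €55.77 = €4,723,161.30.
Subtracting fixed costs: EBIT = €4,723,161.30 − €2,741,300 = €1,981,861.30.
After interest of €312,800.00, pre-tax earnings = €1,669,061.30.
Degree of combined leverage = contribution ÷ (EBIT − I) = €4,723,161.30 ÷ €1,669,061.30 = 2.8298.
EPS therefore changes by 2.8298 × (-10.3%) = -29.1%.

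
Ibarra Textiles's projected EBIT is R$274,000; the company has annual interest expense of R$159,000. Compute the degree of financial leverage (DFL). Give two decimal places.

2.38

Interest = R$159,000.00.
DFL = EBIT ÷ (EBIT − I) = R$274,000 ÷ (R$274,000 − R$159,000.00) = R$274,000 ÷ R$115,000.00 = 2.3826.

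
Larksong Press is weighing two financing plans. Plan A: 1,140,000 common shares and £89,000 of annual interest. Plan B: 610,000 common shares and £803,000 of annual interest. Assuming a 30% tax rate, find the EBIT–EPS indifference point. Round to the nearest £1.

£1,624,774

Set EPS_A = EPS_B: (EBIT − £89,000)(1 − 0.30) ÷ 1,140,000 = (EBIT − £803,000)(1 − 0.30) ÷ 610,000.
The (1 − t) factor cancels: (EBIT − 89,000) × 610,000 = (EBIT − 803,000) × 1,140,000.
Solving, EBIT = (803,000·1,140,000 − 89,000·610,000) / (1,140,000 − 610,000) = 861,130,000,000 / 530,000 = 1,624,773.58.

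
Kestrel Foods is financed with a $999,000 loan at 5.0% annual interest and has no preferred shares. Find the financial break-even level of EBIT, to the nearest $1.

$49,950

Annual interest = 5.0% × $999,000 = $49,950.00.
Without preferred stock the financial break-even is simply EBIT = interest = $49,950.00.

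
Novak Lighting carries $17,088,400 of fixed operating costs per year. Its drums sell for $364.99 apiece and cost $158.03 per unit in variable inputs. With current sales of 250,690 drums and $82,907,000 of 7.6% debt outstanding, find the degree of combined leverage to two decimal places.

Contribution at this volume is 250,690 × $206.96 = $51,882,802.40.
EBIT = $51,882,802.40 − $17,088,400 = $34,794,402.40. Interest = $6,300,932.00, so EBIT − I = $28,493,470.40.
DCL = contribution ÷ (EBIT − I) = $51,882,802.40 ÷ $28,493,470.40 = 1.8209.

1.82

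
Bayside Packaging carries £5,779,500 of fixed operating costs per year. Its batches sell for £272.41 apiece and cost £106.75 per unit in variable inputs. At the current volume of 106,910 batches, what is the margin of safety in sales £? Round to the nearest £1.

Unit CM = price − variable cost = £272.41 − £106.75 = £165.66. Break-even units = £5,779,500 ÷ £165.66 = 34,887.72; break-even revenue = 34,887.72 × £272.41 = £9,503,764.31.
Current sales = 106,910 × £272.41 = £29,123,353.10.
Margin of safety = £29,123,353.10 − £9,503,764.31 = £19,619,589.

£19,619,589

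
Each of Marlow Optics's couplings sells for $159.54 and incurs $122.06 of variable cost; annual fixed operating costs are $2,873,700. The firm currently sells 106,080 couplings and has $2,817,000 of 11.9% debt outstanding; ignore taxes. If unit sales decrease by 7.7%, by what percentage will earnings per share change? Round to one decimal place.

-39.9%

Contribution at this volume is 106,080 × $37.48 = $3,975,878.40.
Subtracting fixed costs: EBIT = $3,975,878.40 − $2,873,700 = $1,102,178.40.
After interest of $335,223.00, pre-tax earnings = $766,955.40.
Degree of combined leverage = contribution ÷ (EBIT − I) = $3,975,878.40 ÷ $766,955.40 = 5.1840.
EPS therefore changes by 5.1840 × (-7.7%) = -39.9%.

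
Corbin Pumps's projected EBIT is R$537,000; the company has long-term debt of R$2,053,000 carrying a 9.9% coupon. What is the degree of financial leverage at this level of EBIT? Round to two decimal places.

1.61

Annual interest charges come to R$203,247.00.
Degree of financial leverage = EBIT / (EBIT − interest) = R$537,000 / R$333,753.00 = 1.6090.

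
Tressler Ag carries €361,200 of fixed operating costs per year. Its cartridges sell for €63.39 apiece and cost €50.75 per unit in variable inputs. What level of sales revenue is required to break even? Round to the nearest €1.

CM per unit = €63.39 − €50.75 = €12.64; CM ratio = €12.64 / €63.39 = 0.1994.
Break-even sales = FC ÷ CM ratio = €361,200 × €63.39 / €12.64 = €1,811,429.

€1,811,429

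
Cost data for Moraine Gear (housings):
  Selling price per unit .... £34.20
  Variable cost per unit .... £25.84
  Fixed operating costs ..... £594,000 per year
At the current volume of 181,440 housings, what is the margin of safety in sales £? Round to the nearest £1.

£3,775,248

Unit CM = price − variable cost = £34.20 − £25.84 = £8.36. Break-even units = £594,000 ÷ £8.36 = 71,052.63; break-even revenue = 71,052.63 × £34.20 = £2,430,000.00.
Actual sales revenue = 181,440 × £34.20 = £6,205,248.00.
Margin of safety = £6,205,248.00 − £2,430,000.00 = £3,775,248.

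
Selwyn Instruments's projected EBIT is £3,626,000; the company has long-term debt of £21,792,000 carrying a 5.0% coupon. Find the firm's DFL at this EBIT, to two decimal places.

1.43

Interest = £1,089,600.00.
Degree of financial leverage = EBIT / (EBIT − interest) = £3,626,000 / £2,536,400.00 = 1.4296.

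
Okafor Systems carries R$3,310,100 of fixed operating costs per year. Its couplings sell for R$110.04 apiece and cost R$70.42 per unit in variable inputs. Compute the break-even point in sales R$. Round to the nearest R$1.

CM per unit = R$110.04 − R$70.42 = R$39.62; CM ratio = R$39.62 / R$110.04 = 0.3601.
Break-even revenue = fixed costs × price ÷ CM = R$3,310,100 × R$110.04 ÷ R$39.62 = R$9,193,423.

R$9,193,423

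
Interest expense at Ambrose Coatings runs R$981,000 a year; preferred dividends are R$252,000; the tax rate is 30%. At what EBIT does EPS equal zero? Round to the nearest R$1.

Grossing the preferred dividend up to pre-tax terms: R$252,000 / (1 − 0.30) = R$360,000.00.
Financial break-even EBIT = interest + D_p ÷ (1 − t) = R$981,000 + R$360,000.00 = R$1,341,000.00.

R$1,341,000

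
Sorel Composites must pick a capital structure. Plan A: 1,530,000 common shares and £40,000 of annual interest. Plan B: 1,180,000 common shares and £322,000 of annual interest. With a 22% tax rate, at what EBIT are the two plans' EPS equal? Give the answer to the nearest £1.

£1,272,743

At indifference, (EBIT − 40,000)(1 − t)/1,530,000 = (EBIT − 322,000)(1 − t)/1,180,000.
The (1 − t) factor cancels: (EBIT − 40,000) × 1,180,000 = (EBIT − 322,000) × 1,530,000.
Solving, EBIT = (322,000·1,530,000 − 40,000·1,180,000) / (1,530,000 − 1,180,000) = 445,460,000,000 / 350,000 = 1,272,742.86.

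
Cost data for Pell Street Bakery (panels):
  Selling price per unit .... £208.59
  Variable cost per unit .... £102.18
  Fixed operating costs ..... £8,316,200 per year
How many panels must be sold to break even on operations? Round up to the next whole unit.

Contribution margin per unit = £208.59 − £102.18 = £106.41.
Units to break even: £8,316,200 ÷ £106.41 = 78,152.43, rounded up to 78,153.

78,153 panels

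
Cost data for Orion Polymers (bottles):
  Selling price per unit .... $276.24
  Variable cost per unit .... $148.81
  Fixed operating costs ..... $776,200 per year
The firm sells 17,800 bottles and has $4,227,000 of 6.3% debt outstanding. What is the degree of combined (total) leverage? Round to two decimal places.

1.85

At 17,800 units, contribution = 17,800 × $127.43 = $2,268,254.00.
EBIT = $2,268,254.00 − $776,200 = $1,492,054.00. Interest = $266,301.00, so EBIT − I = $1,225,753.00.
Degree of total leverage = total CM / (EBIT − interest) = $2,268,254.00 / $1,225,753.00 = 1.8505.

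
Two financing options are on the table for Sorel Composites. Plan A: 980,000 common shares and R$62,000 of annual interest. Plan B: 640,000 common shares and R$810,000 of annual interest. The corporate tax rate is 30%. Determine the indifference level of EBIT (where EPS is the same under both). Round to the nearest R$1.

R$2,218,000

At indifference, (EBIT − 62,000)(1 − t)/980,000 = (EBIT − 810,000)(1 − t)/640,000.
Cancelling (1 − t) and cross-multiplying: 640,000·(EBIT − 62,000) = 980,000·(EBIT − 810,000).
EBIT × (980,000 − 640,000) = 810,000 × 980,000 − 62,000 × 640,000 = 754,120,000,000, so EBIT = 754,120,000,000 ÷ 340,000 = 2,218,000.00.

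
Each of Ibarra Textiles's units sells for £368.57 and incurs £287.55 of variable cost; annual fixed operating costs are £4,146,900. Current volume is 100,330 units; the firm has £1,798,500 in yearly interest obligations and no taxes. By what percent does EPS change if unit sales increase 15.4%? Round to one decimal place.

+57.3%

Total contribution margin = 100,330 × £81.02 = £8,128,736.60.
Subtracting fixed costs: EBIT = £8,128,736.60 − £4,146,900 = £3,981,836.60.
Interest = £1,798,500.00, so EBIT − I = £2,183,336.60.
DCL = total CM / (EBIT − I) = £8,128,736.60 / £2,183,336.60 = 3.7231.
EPS therefore changes by 3.7231 × (+15.4%) = +57.3%.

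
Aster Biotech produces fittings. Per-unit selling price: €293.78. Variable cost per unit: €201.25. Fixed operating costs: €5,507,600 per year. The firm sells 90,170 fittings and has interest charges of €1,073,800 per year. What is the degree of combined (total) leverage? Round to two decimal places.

Total contribution margin = 90,170 × €92.53 = €8,343,430.10.
Subtracting fixed costs: EBIT = €8,343,430.10 − €5,507,600 = €2,835,830.10. Interest = €1,073,800.00.
DOL = €8,343,430.10 ÷ €2,835,830.10 = 2.9421; DFL = €2,835,830.10 ÷ €1,762,030.10 = 1.6094.
DCL = DOL × DFL = 2.9421 × 1.6094 = 4.7350.

4.74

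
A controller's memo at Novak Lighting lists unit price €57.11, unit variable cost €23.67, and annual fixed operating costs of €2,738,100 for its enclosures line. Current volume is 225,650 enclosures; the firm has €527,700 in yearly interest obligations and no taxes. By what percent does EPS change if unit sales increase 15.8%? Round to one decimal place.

Contribution at this volume is 225,650 × €33.44 = €7,545,736.00.
Subtracting fixed costs: EBIT = €7,545,736.00 − €2,738,100 = €4,807,636.00.
After interest of €527,700.00, pre-tax earnings = €4,279,936.00.
DCL = total CM / (EBIT − I) = €7,545,736.00 / €4,279,936.00 = 1.7630.
%ΔEPS = DCL × %ΔSales = 1.7630 × +15.8% = +27.9%.

+27.9%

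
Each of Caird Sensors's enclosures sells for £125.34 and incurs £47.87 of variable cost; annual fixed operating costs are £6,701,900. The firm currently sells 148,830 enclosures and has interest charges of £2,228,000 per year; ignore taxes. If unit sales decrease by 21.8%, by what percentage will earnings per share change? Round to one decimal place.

Contribution at this volume is 148,830 × £77.47 = £11,529,860.10.
Operating income = contribution − fixed costs = £11,529,860.10 − £6,701,900 = £4,827,960.10.
After interest of £2,228,000.00, pre-tax earnings = £2,599,960.10.
Degree of combined leverage = contribution ÷ (EBIT − I) = £11,529,860.10 ÷ £2,599,960.10 = 4.4346.
EPS therefore changes by 4.4346 × (-21.8%) = -96.7%.

-96.7%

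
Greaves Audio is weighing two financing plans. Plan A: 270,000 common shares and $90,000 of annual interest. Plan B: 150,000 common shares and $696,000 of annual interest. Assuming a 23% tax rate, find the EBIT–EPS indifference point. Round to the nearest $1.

At indifference, (EBIT − 90,000)(1 − t)/270,000 = (EBIT − 696,000)(1 − t)/150,000.
The (1 − t) factor cancels: (EBIT − 90,000) × 150,000 = (EBIT − 696,000) × 270,000.
EBIT × (270,000 − 150,000) = 696,000 × 270,000 − 90,000 × 150,000 = 174,420,000,000, so EBIT = 174,420,000,000 ÷ 120,000 = 1,453,500.00.

$1,453,500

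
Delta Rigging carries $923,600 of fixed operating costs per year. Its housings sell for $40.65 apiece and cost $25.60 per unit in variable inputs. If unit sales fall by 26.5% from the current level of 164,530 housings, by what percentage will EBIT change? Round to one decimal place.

Contribution at this volume is 164,530 × $15.05 = $2,476,176.50.
Subtracting fixed costs: EBIT = $2,476,176.50 − $923,600 = $1,552,576.50.
Degree of operating leverage = $2,476,176.50 / $1,552,576.50 = 1.5949.
%ΔEBIT = DOL × %ΔSales = 1.5949 × -26.5% = -42.3%.

-42.3%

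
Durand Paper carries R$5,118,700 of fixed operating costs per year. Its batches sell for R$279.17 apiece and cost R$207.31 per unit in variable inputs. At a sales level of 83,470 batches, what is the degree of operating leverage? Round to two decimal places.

6.82

Total contribution margin = 83,470 × R$71.86 = R$5,998,154.20.
Subtracting fixed costs: EBIT = R$5,998,154.20 − R$5,118,700 = R$879,454.20.
So DOL = total CM / EBIT = R$5,998,154.20 / R$879,454.20 = 6.8203.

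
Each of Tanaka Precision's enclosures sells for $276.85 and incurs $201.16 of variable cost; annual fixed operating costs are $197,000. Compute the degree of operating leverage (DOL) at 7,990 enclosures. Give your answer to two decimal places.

1.48

Contribution at this volume is 7,990 × $75.69 = $604,763.10.
EBIT = $604,763.10 − $197,000 = $407,763.10.
Degree of operating leverage = $604,763.10 / $407,763.10 = 1.4831.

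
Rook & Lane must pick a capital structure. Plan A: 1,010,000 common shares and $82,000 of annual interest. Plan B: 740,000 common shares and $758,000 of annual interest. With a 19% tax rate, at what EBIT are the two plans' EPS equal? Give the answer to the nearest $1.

$2,610,741

Set EPS_A = EPS_B: (EBIT − $82,000)(1 − 0.19) ÷ 1,010,000 = (EBIT − $758,000)(1 − 0.19) ÷ 740,000.
Cancelling (1 − t) and cross-multiplying: 740,000·(EBIT − 82,000) = 1,010,000·(EBIT − 758,000).
Solving, EBIT = (758,000·1,010,000 − 82,000·740,000) / (1,010,000 − 740,000) = 704,900,000,000 / 270,000 = 2,610,740.74.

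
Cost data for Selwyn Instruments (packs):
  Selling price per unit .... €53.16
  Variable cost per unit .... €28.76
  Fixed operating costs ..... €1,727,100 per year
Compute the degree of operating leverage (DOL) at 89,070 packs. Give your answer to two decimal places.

At 89,070 units, contribution = 89,070 × €24.40 = €2,173,308.00.
EBIT = €2,173,308.00 − €1,727,100 = €446,208.00.
So DOL = total CM / EBIT = €2,173,308.00 / €446,208.00 = 4.8706.

4.87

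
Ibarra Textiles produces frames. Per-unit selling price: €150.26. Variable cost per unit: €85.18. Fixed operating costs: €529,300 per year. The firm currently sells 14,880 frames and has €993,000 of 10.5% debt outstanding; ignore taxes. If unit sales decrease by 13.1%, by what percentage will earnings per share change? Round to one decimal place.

-37.9%

At 14,880 units, contribution = 14,880 × €65.08 = €968,390.40.
Subtracting fixed costs: EBIT = €968,390.40 − €529,300 = €439,090.40.
Interest = €104,265.00, so EBIT − I = €334,825.40.
DCL = total CM / (EBIT − I) = €968,390.40 / €334,825.40 = 2.8922.
%ΔEPS = DCL × %ΔSales = 2.8922 × -13.1% = -37.9%.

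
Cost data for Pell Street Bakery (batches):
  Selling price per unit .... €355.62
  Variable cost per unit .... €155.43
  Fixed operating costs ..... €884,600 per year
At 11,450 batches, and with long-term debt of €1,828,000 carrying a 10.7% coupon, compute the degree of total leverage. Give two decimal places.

1.89

Total contribution margin = 11,450 × €200.19 = €2,292,175.50.
EBIT = €2,292,175.50 − €884,600 = €1,407,575.50. Interest = €195,596.00, so EBIT − I = €1,211,979.50.
Degree of total leverage = total CM / (EBIT − interest) = €2,292,175.50 / €1,211,979.50 = 1.8913.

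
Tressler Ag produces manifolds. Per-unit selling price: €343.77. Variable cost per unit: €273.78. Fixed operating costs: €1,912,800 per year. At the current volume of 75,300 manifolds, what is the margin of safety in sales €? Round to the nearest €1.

€16,490,778

Each unit contributes €343.77 − €273.78 = €69.99. Break-even units = €1,912,800 ÷ €69.99 = 27,329.62; break-even revenue = 27,329.62 × €343.77 = €9,395,102.96.
Actual sales revenue = 75,300 × €343.77 = €25,885,881.00.
Margin of safety = €25,885,881.00 − €9,395,102.96 = €16,490,778.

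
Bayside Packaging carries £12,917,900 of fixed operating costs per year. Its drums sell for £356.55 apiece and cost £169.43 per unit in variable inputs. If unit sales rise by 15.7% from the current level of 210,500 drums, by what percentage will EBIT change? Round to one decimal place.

Total contribution margin = 210,500 × £187.12 = £39,388,760.00.
EBIT = £39,388,760.00 − £12,917,900 = £26,470,860.00.
Degree of operating leverage = £39,388,760.00 / £26,470,860.00 = 1.4880.
%ΔEBIT = DOL × %ΔSales = 1.4880 × +15.7% = +23.4%.

+23.4%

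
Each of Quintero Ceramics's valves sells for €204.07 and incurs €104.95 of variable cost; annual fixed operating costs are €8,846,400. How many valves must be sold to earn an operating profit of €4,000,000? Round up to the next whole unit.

129,605 valves

Contribution margin per unit = €204.07 − €104.95 = €99.12.
Need Q such that Q × €99.12 − €8,846,400 = €4,000,000, i.e. Q = €12,846,400 / €99.12 = 129,604.52 → 129,605.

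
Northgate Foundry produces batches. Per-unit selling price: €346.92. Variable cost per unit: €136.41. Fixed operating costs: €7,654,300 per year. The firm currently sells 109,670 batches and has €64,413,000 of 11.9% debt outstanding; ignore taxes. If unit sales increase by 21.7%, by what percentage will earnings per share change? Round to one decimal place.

At 109,670 units, contribution = 109,670 × €210.51 = €23,086,631.70.
Subtracting fixed costs: EBIT = €23,086,631.70 − €7,654,300 = €15,432,331.70.
Interest = €7,665,147.00, so EBIT − I = €7,767,184.70.
DCL = total CM / (EBIT − I) = €23,086,631.70 / €7,767,184.70 = 2.9723.
EPS therefore changes by 2.9723 × (+21.7%) = +64.5%.

+64.5%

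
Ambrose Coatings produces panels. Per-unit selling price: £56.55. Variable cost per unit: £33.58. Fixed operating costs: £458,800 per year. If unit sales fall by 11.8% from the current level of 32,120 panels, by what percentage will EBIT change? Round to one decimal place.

-31.2%

At 32,120 units, contribution = 32,120 × £22.97 = £737,796.40.
Subtracting fixed costs: EBIT = £737,796.40 − £458,800 = £278,996.40.
DOL = contribution ÷ EBIT = £737,796.40 ÷ £278,996.40 = 2.6445.
So EBIT moves 2.6445 × (-11.8%) = -31.2%.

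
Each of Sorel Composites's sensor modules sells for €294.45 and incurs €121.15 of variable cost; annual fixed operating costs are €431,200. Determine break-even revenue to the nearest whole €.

Contribution margin per unit = €294.45 − €121.15 = €173.30, a CM ratio of €173.30 ÷ €294.45 = 0.5886.
Break-even revenue = fixed costs × price ÷ CM = €431,200 × €294.45 ÷ €173.30 = €732,642.

€732,642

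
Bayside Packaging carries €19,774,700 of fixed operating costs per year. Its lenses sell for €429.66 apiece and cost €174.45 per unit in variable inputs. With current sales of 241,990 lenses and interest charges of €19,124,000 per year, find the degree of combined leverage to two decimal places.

2.70

Total contribution margin = 241,990 × €255.21 = €61,758,267.90.
EBIT = €61,758,267.90 − €19,774,700 = €41,983,567.90. Interest = €19,124,000.00, so EBIT − I = €22,859,567.90.
DCL = contribution ÷ (EBIT − I) = €61,758,267.90 ÷ €22,859,567.90 = 2.7016.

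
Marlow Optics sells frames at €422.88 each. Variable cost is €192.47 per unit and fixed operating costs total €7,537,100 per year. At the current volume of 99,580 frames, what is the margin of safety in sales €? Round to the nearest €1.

€28,277,272

Unit CM = price − variable cost = €422.88 − €192.47 = €230.41. Break-even units = €7,537,100 ÷ €230.41 = 32,711.69; break-even revenue = 32,711.69 × €422.88 = €13,833,118.56.
Current sales = 99,580 × €422.88 = €42,110,390.40.
Margin of safety = €42,110,390.40 − €13,833,118.56 = €28,277,272.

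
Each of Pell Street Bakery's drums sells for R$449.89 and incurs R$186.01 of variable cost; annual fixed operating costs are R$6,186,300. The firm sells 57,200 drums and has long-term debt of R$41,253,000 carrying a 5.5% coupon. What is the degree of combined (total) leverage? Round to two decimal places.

2.27

Total contribution margin = 57,200 × R$263.88 = R$15,093,936.00.
Operating income = contribution − fixed costs = R$15,093,936.00 − R$6,186,300 = R$8,907,636.00. Interest = R$2,268,915.00.
DOL = R$15,093,936.00 ÷ R$8,907,636.00 = 1.6945; DFL = R$8,907,636.00 ÷ R$6,638,721.00 = 1.3418.
Combined leverage = 1.6945 × 1.3418 = 2.2737.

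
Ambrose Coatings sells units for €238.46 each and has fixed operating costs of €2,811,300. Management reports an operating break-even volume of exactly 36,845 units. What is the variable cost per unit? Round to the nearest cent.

At break-even, FC = Q × (P − VC), so P − VC = €2,811,300 ÷ 36,845 = €76.3007.
Variable cost per unit = €238.46 − €76.3007 = €162.16.

€162.16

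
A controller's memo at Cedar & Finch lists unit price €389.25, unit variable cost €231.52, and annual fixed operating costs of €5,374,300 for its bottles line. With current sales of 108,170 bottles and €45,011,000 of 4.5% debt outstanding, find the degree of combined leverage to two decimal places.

1.77

Total contribution margin = 108,170 × €157.73 = €17,061,654.10.
Subtracting fixed costs: EBIT = €17,061,654.10 − €5,374,300 = €11,687,354.10. Interest = €2,025,495.00.
DOL = €17,061,654.10 ÷ €11,687,354.10 = 1.4598; DFL = €11,687,354.10 ÷ €9,661,859.10 = 1.2096.
Combined leverage = 1.4598 × 1.2096 = 1.7658.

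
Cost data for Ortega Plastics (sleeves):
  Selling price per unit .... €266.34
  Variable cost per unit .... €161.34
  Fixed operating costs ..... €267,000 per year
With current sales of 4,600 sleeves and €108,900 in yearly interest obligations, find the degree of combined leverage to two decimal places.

4.51

Contribution at this volume is 4,600 × €105.00 = €483,000.00.
EBIT = €483,000.00 − €267,000 = €216,000.00. Interest = €108,900.00, so EBIT − I = €107,100.00.
Degree of total leverage = total CM / (EBIT − interest) = €483,000.00 / €107,100.00 = 4.5098.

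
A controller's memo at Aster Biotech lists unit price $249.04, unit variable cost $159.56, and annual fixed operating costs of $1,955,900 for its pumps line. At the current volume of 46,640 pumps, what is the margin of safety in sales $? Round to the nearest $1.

Contribution margin per unit = $249.04 − $159.56 = $89.48. Break-even units = $1,955,900 ÷ $89.48 = 21,858.52; break-even revenue = 21,858.52 × $249.04 = $5,443,644.79.
Current sales = 46,640 × $249.04 = $11,615,225.60.
Margin of safety = $11,615,225.60 − $5,443,644.79 = $6,171,581.

$6,171,581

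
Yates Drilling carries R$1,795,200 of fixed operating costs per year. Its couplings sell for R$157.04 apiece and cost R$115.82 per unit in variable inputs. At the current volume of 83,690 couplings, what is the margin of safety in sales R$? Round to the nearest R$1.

Contribution margin per unit = R$157.04 − R$115.82 = R$41.22. Break-even units = R$1,795,200 ÷ R$41.22 = 43,551.67; break-even revenue = 43,551.67 × R$157.04 = R$6,839,354.88.
Actual sales revenue = 83,690 × R$157.04 = R$13,142,677.60.
Margin of safety = R$13,142,677.60 − R$6,839,354.88 = R$6,303,323.

R$6,303,323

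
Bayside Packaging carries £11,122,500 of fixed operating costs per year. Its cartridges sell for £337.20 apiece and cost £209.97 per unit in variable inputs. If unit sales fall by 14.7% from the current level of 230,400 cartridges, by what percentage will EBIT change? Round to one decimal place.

Contribution at this volume is 230,400 × £127.23 = £29,313,792.00.
Subtracting fixed costs: EBIT = £29,313,792.00 − £11,122,500 = £18,191,292.00.
So DOL = total CM / EBIT = £29,313,792.00 / £18,191,292.00 = 1.6114.
So EBIT moves 1.6114 × (-14.7%) = -23.7%.

-23.7%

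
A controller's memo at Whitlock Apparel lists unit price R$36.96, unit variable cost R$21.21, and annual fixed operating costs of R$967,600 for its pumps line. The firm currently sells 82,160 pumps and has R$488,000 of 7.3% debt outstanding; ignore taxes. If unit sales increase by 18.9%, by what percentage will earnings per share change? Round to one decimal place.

+84.1%

At 82,160 units, contribution = 82,160 × R$15.75 = R$1,294,020.00.
EBIT = R$1,294,020.00 − R$967,600 = R$326,420.00.
Interest = R$35,624.00, so EBIT − I = R$290,796.00.
Degree of combined leverage = contribution ÷ (EBIT − I) = R$1,294,020.00 ÷ R$290,796.00 = 4.4499.
%ΔEPS = DCL × %ΔSales = 4.4499 × +18.9% = +84.1%.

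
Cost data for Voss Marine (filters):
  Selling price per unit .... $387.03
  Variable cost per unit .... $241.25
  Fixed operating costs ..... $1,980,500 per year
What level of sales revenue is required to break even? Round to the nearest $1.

Contribution margin per unit = $387.03 − $241.25 = $145.78, a CM ratio of $145.78 ÷ $387.03 = 0.3767.
Break-even revenue = fixed costs × price ÷ CM = $1,980,500 × $387.03 ÷ $145.78 = $5,258,011.

$5,258,011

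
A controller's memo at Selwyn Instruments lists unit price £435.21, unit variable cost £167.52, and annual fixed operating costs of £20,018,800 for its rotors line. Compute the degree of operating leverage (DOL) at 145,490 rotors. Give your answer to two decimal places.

At 145,490 units, contribution = 145,490 × £267.69 = £38,946,218.10.
Subtracting fixed costs: EBIT = £38,946,218.10 − £20,018,800 = £18,927,418.10.
DOL = contribution ÷ EBIT = £38,946,218.10 ÷ £18,927,418.10 = 2.0577.

2.06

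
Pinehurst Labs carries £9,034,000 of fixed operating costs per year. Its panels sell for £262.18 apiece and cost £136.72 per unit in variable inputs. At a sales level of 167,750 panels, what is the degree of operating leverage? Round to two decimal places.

1.75

Total contribution margin = 167,750 × £125.46 = £21,045,915.00.
Operating income = contribution − fixed costs = £21,045,915.00 − £9,034,000 = £12,011,915.00.
Degree of operating leverage = £21,045,915.00 / £12,011,915.00 = 1.7521.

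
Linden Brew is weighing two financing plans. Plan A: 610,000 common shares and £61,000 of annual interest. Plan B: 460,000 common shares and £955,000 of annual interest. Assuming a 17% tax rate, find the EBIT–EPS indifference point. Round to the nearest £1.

Set EPS_A = EPS_B: (EBIT − £61,000)(1 − 0.17) ÷ 610,000 = (EBIT − £955,000)(1 − 0.17) ÷ 460,000.
The (1 − t) factor cancels: (EBIT − 61,000) × 460,000 = (EBIT − 955,000) × 610,000.
Solving, EBIT = (955,000·610,000 − 61,000·460,000) / (610,000 − 460,000) = 554,490,000,000 / 150,000 = 3,696,600.00.

£3,696,600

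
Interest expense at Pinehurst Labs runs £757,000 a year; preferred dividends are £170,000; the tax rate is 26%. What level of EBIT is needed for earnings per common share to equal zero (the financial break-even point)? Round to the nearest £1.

£986,730

Grossing the preferred dividend up to pre-tax terms: £170,000 / (1 − 0.26) = £229,729.73.
EPS = 0 when EBIT covers interest plus the pre-tax preferred burden: £757,000 + £229,729.73 = £986,729.73.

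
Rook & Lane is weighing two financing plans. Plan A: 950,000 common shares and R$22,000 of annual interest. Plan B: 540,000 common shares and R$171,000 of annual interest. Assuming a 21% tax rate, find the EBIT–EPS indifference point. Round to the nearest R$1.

R$367,244

Set EPS_A = EPS_B: (EBIT − R$22,000)(1 − 0.21) ÷ 950,000 = (EBIT − R$171,000)(1 − 0.21) ÷ 540,000.
The (1 − t) factor cancels: (EBIT − 22,000) × 540,000 = (EBIT − 171,000) × 950,000.
EBIT × (950,000 − 540,000) = 171,000 × 950,000 − 22,000 × 540,000 = 150,570,000,000, so EBIT = 150,570,000,000 ÷ 410,000 = 367,243.90.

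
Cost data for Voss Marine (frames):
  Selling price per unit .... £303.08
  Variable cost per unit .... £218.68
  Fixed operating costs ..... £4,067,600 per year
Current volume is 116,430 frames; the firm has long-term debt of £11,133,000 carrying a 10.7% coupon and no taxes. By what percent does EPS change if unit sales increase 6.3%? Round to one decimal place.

Total contribution margin = 116,430 × £84.40 = £9,826,692.00.
Operating income = contribution − fixed costs = £9,826,692.00 − £4,067,600 = £5,759,092.00.
Interest = £1,191,231.00, so EBIT − I = £4,567,861.00.
DCL = total CM / (EBIT − I) = £9,826,692.00 / £4,567,861.00 = 2.1513.
EPS therefore changes by 2.1513 × (+6.3%) = +13.6%.

+13.6%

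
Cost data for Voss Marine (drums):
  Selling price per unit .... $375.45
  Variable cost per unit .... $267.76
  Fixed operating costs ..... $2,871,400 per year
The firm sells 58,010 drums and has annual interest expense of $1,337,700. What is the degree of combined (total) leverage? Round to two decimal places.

Contribution at this volume is 58,010 × $107.69 = $6,247,096.90.
Operating income = contribution − fixed costs = $6,247,096.90 − $2,871,400 = $3,375,696.90. Interest = $1,337,700.00.
DOL = $6,247,096.90 ÷ $3,375,696.90 = 1.8506; DFL = $3,375,696.90 ÷ $2,037,996.90 = 1.6564.
Combined leverage = 1.8506 × 1.6564 = 3.0653.

3.07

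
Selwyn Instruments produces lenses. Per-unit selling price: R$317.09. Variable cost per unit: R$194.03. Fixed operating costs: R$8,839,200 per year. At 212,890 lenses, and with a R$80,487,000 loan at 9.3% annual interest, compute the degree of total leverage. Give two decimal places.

Contribution at this volume is 212,890 × R$123.06 = R$26,198,243.40.
Operating income = contribution − fixed costs = R$26,198,243.40 − R$8,839,200 = R$17,359,043.40. Interest = R$7,485,291.00.
DOL = R$26,198,243.40 ÷ R$17,359,043.40 = 1.5092; DFL = R$17,359,043.40 ÷ R$9,873,752.40 = 1.7581.
Combined leverage = 1.5092 × 1.7581 = 2.6533.

2.65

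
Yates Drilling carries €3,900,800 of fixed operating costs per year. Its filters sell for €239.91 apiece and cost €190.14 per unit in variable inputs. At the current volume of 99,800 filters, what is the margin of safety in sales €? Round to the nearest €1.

€5,139,704

Each unit contributes €239.91 − €190.14 = €49.77. Break-even units = €3,900,800 ÷ €49.77 = 78,376.53; break-even revenue = 78,376.53 × €239.91 = €18,803,313.80.
Actual sales revenue = 99,800 × €239.91 = €23,943,018.00.
Margin of safety = €23,943,018.00 − €18,803,313.80 = €5,139,704.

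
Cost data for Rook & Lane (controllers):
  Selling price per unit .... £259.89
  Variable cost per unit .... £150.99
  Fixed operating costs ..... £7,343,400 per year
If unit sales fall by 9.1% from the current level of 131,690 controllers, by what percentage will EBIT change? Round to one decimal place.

-18.6%

Contribution at this volume is 131,690 × £108.90 = £14,341,041.00.
Operating income = contribution − fixed costs = £14,341,041.00 − £7,343,400 = £6,997,641.00.
So DOL = total CM / EBIT = £14,341,041.00 / £6,997,641.00 = 2.0494.
Operating income changes by 2.0494 × -9.1% = -18.6%.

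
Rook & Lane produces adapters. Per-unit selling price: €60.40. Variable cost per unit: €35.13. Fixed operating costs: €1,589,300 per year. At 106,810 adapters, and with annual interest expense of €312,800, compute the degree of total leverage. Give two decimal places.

3.39

Contribution at this volume is 106,810 × €25.27 = €2,699,088.70.
EBIT = €2,699,088.70 − €1,589,300 = €1,109,788.70. Interest = €312,800.00.
DOL = €2,699,088.70 ÷ €1,109,788.70 = 2.4321; DFL = €1,109,788.70 ÷ €796,988.70 = 1.3925.
Combined leverage = 2.4321 × 1.3925 = 3.3867.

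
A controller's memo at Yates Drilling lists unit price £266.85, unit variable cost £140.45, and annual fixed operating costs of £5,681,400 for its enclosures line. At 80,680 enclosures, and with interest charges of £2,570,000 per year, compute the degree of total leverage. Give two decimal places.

5.24

Contribution at this volume is 80,680 × £126.40 = £10,197,952.00.
Subtracting fixed costs: EBIT = £10,197,952.00 − £5,681,400 = £4,516,552.00. Interest = £2,570,000.00, so EBIT − I = £1,946,552.00.
Degree of total leverage = total CM / (EBIT − interest) = £10,197,952.00 / £1,946,552.00 = 5.2390.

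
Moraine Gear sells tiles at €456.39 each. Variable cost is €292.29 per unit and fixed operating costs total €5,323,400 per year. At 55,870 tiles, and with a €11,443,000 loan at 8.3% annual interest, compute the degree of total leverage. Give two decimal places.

Contribution at this volume is 55,870 × €164.10 = €9,168,267.00.
Subtracting fixed costs: EBIT = €9,168,267.00 − €5,323,400 = €3,844,867.00. Interest = €949,769.00, so EBIT − I = €2,895,098.00.
DCL = contribution ÷ (EBIT − I) = €9,168,267.00 ÷ €2,895,098.00 = 3.1668.

3.17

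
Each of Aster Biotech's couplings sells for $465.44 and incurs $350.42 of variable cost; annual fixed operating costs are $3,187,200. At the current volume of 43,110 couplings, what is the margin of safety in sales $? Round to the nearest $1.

$7,167,793

Each unit contributes $465.44 − $350.42 = $115.02. Break-even units = $3,187,200 ÷ $115.02 = 27,709.96; break-even revenue = 27,709.96 × $465.44 = $12,897,325.40.
Current sales = 43,110 × $465.44 = $20,065,118.40.
Margin of safety = $20,065,118.40 − $12,897,325.40 = $7,167,793.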